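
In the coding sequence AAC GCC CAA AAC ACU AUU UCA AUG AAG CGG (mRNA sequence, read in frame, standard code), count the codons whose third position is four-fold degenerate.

4

Codon 1 AAC (Asn): third position 2-fold.
Codon 2 GCC (Ala): third position 4-fold.
Codon 3 CAA (Gln): third position 2-fold.
Codon 4 AAC (Asn): third position 2-fold.
Codon 5 ACU (Thr): third position 4-fold.
Codon 6 AUU (Ile): third position 3-fold.
Codon 7 UCA (Ser): third position 4-fold.
Codon 8 AUG (Met): third position 1-fold.
Codon 9 AAG (Lys): third position 2-fold.
Codon 10 CGG (Arg): third position 4-fold.
Four-fold degenerate third positions: 4.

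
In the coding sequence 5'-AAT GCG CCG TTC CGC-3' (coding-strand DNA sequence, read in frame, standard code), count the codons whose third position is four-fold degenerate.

3

Codon 1 AAT (Asn): third position 2-fold.
Codon 2 GCG (Ala): third position 4-fold.
Codon 3 CCG (Pro): third position 4-fold.
Codon 4 TTC (Phe): third position 2-fold.
Codon 5 CGC (Arg): third position 4-fold.
Four-fold degenerate third positions: 3.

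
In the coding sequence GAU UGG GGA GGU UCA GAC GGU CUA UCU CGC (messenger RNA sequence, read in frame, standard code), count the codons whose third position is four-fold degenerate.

Codon 1 GAU (Asp): third position 2-fold.
Codon 2 UGG (Trp): third position 1-fold.
Codon 3 GGA (Gly): third position 4-fold.
Codon 4 GGU (Gly): third position 4-fold.
Codon 5 UCA (Ser): third position 4-fold.
Codon 6 GAC (Asp): third position 2-fold.
Codon 7 GGU (Gly): third position 4-fold.
Codon 8 CUA (Leu): third position 4-fold.
Codon 9 UCU (Ser): third position 4-fold.
Codon 10 CGC (Arg): third position 4-fold.
Four-fold degenerate third positions: 7.

7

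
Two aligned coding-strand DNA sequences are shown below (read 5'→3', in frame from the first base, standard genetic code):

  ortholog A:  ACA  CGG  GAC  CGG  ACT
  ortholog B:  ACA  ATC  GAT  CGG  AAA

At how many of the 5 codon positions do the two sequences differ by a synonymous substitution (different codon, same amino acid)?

1

Codon 1: ACA Thr / ACA Thr — identical.
Codon 2: CGG Arg / ATC Ile — nonsynonymous.
Codon 3: GAC Asp / GAT Asp — synonymous.
Codon 4: CGG Arg / CGG Arg — identical.
Codon 5: ACT Thr / AAA Lys — nonsynonymous.
Synonymous differences: 1.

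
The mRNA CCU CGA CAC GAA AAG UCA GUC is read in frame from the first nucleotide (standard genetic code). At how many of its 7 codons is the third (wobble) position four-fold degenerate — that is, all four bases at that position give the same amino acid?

Codon 1 CCU (Pro): third position 4-fold.
Codon 2 CGA (Arg): third position 4-fold.
Codon 3 CAC (His): third position 2-fold.
Codon 4 GAA (Glu): third position 2-fold.
Codon 5 AAG (Lys): third position 2-fold.
Codon 6 UCA (Ser): third position 4-fold.
Codon 7 GUC (Val): third position 4-fold.
Four-fold degenerate third positions: 4.

4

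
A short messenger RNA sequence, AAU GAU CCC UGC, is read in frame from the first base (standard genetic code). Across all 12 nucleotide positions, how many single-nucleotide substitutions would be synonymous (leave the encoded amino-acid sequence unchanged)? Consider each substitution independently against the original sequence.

6

Codon 1 (AAU, Asn): 1 synonymous substitution.
Codon 2 (GAU, Asp): 1 synonymous substitution.
Codon 3 (CCC, Pro): 3 synonymous substitutions.
Codon 4 (UGC, Cys): 1 synonymous substitution.
Total: 1 + 1 + 3 + 1 = 6.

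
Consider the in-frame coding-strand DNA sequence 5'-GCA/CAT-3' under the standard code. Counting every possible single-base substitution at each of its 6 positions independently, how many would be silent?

4

Codon 1 (GCA, Ala): 3 synonymous substitutions.
Codon 2 (CAT, His): 1 synonymous substitution.
Total: 3 + 1 = 4.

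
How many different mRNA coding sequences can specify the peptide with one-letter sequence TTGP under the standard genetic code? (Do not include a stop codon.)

256

Thr: 4 codons.
Thr: 4 codons.
Gly: 4 codons.
Pro: 4 codons.
4 × 4 × 4 × 4 = 256.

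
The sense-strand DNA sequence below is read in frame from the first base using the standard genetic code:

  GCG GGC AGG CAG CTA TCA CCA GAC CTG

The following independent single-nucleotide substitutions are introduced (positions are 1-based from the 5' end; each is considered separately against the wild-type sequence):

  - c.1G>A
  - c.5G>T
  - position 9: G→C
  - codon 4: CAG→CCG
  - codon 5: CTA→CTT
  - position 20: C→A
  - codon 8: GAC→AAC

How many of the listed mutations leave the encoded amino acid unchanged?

1

Codon 1: GCG (Ala) → ACG (Thr) — missense.
Codon 2: GGC (Gly) → GTC (Val) — missense.
Codon 3: AGG (Arg) → AGC (Ser) — missense.
Codon 4: CAG (Gln) → CCG (Pro) — missense.
Codon 5: CTA (Leu) → CTT (Leu) — synonymous.
Codon 7: CCA (Pro) → CAA (Gln) — missense.
Codon 8: GAC (Asp) → AAC (Asn) — missense.
Synonymous: 1 of 7.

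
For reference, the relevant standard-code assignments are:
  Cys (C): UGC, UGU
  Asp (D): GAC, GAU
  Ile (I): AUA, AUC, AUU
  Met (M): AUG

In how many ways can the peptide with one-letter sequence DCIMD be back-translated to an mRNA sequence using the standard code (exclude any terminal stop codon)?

Asp: 2 codons.
Cys: 2 codons.
Ile: 3 codons.
Met: 1 codon.
Asp: 2 codons.
2 × 2 × 3 × 1 × 2 = 24.

24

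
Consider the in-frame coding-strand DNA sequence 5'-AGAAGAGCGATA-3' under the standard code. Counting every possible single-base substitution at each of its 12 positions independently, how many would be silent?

Codon 1 (AGA, Arg): 2 synonymous substitutions.
Codon 2 (AGA, Arg): 2 synonymous substitutions.
Codon 3 (GCG, Ala): 3 synonymous substitutions.
Codon 4 (ATA, Ile): 2 synonymous substitutions.
Total: 2 + 2 + 3 + 2 = 9.

9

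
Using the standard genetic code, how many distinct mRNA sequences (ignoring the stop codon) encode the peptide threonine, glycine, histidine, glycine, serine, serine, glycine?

Thr: 4 codons.
Gly: 4 codons.
His: 2 codons.
Gly: 4 codons.
Ser: 6 codons.
Ser: 6 codons.
Gly: 4 codons.
4 × 4 × 2 × 4 × 6 × 6 × 4 = 18432.

18432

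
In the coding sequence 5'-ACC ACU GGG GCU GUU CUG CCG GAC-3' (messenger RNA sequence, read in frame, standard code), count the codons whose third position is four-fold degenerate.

Codon 1 ACC (Thr): third position 4-fold.
Codon 2 ACU (Thr): third position 4-fold.
Codon 3 GGG (Gly): third position 4-fold.
Codon 4 GCU (Ala): third position 4-fold.
Codon 5 GUU (Val): third position 4-fold.
Codon 6 CUG (Leu): third position 4-fold.
Codon 7 CCG (Pro): third position 4-fold.
Codon 8 GAC (Asp): third position 2-fold.
Four-fold degenerate third positions: 7.

7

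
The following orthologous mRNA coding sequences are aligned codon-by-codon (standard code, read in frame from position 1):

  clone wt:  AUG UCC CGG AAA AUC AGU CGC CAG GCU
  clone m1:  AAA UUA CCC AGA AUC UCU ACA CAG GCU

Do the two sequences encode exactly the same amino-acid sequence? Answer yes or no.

Codon 1: AUG Met / AAA Lys — nonsynonymous.
Codon 2: UCC Ser / UUA Leu — nonsynonymous.
Codon 3: CGG Arg / CCC Pro — nonsynonymous.
Codon 4: AAA Lys / AGA Arg — nonsynonymous.
Codon 5: AUC Ile / AUC Ile — identical.
Codon 6: AGU Ser / UCU Ser — synonymous.
Codon 7: CGC Arg / ACA Thr — nonsynonymous.
Codon 8: CAG Gln / CAG Gln — identical.
Codon 9: GCU Ala / GCU Ala — identical.
Nonsynonymous differences: 5 → different protein.

no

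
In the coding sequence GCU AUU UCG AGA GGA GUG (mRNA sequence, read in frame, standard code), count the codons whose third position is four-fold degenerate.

4

Codon 1 GCU (Ala): third position 4-fold.
Codon 2 AUU (Ile): third position 3-fold.
Codon 3 UCG (Ser): third position 4-fold.
Codon 4 AGA (Arg): third position 2-fold.
Codon 5 GGA (Gly): third position 4-fold.
Codon 6 GUG (Val): third position 4-fold.
Four-fold degenerate third positions: 4.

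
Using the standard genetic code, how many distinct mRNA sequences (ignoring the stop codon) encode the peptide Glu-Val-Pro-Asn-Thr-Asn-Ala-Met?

Glu: 2 codons.
Val: 4 codons.
Pro: 4 codons.
Asn: 2 codons.
Thr: 4 codons.
Asn: 2 codons.
Ala: 4 codons.
Met: 1 codon.
2 × 4 × 4 × 2 × 4 × 2 × 4 × 1 = 2048.

2048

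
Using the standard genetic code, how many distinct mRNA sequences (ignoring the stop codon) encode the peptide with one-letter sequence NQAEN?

64

Asn: 2 codons.
Gln: 2 codons.
Ala: 4 codons.
Glu: 2 codons.
Asn: 2 codons.
2 × 2 × 4 × 2 × 2 = 64.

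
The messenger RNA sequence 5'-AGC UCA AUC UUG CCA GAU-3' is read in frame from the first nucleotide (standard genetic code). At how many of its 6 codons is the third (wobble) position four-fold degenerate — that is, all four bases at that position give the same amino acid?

Codon 1 AGC (Ser): third position 2-fold.
Codon 2 UCA (Ser): third position 4-fold.
Codon 3 AUC (Ile): third position 3-fold.
Codon 4 UUG (Leu): third position 2-fold.
Codon 5 CCA (Pro): third position 4-fold.
Codon 6 GAU (Asp): third position 2-fold.
Four-fold degenerate third positions: 2.

2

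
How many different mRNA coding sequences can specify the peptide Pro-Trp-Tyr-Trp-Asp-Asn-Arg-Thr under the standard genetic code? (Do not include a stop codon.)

Pro: 4 codons.
Trp: 1 codon.
Tyr: 2 codons.
Trp: 1 codon.
Asp: 2 codons.
Asn: 2 codons.
Arg: 6 codons.
Thr: 4 codons.
4 × 1 × 2 × 1 × 2 × 2 × 6 × 4 = 768.

768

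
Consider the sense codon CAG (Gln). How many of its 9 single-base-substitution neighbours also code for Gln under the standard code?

1

Position 1: none → 0 synonymous.
Position 2: none → 0 synonymous.
Position 3: CAA → 1 synonymous.
Total: 0 + 0 + 1 = 1.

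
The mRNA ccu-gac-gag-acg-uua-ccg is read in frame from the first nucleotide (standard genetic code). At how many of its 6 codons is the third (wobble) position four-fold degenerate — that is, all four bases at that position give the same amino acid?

3

Codon 1 CCU (Pro): third position 4-fold.
Codon 2 GAC (Asp): third position 2-fold.
Codon 3 GAG (Glu): third position 2-fold.
Codon 4 ACG (Thr): third position 4-fold.
Codon 5 UUA (Leu): third position 2-fold.
Codon 6 CCG (Pro): third position 4-fold.
Four-fold degenerate third positions: 3.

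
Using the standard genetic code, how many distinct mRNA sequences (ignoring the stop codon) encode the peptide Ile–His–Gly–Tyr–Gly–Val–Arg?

Ile: 3 codons.
His: 2 codons.
Gly: 4 codons.
Tyr: 2 codons.
Gly: 4 codons.
Val: 4 codons.
Arg: 6 codons.
3 × 2 × 4 × 2 × 4 × 4 × 6 = 4608.

4608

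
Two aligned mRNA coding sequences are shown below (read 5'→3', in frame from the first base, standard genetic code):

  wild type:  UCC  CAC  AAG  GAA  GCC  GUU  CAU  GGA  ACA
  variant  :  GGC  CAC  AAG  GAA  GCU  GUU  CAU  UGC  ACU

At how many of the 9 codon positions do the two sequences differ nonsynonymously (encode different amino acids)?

Codon 1: UCC Ser / GGC Gly — nonsynonymous.
Codon 2: CAC His / CAC His — identical.
Codon 3: AAG Lys / AAG Lys — identical.
Codon 4: GAA Glu / GAA Glu — identical.
Codon 5: GCC Ala / GCU Ala — synonymous.
Codon 6: GUU Val / GUU Val — identical.
Codon 7: CAU His / CAU His — identical.
Codon 8: GGA Gly / UGC Cys — nonsynonymous.
Codon 9: ACA Thr / ACU Thr — synonymous.
Nonsynonymous differences: 2.

2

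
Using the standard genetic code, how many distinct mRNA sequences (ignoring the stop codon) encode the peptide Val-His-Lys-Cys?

Val: 4 codons.
His: 2 codons.
Lys: 2 codons.
Cys: 2 codons.
4 × 2 × 2 × 2 = 32.

32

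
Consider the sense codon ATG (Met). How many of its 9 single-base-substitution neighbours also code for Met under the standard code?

0

Position 1: none → 0 synonymous.
Position 2: none → 0 synonymous.
Position 3: none → 0 synonymous.
Total: 0 + 0 + 0 = 0.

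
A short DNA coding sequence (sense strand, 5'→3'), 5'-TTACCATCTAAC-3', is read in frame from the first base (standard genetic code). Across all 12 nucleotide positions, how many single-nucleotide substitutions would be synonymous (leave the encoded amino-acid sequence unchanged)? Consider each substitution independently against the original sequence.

9

Codon 1 (TTA, Leu): 2 synonymous substitutions.
Codon 2 (CCA, Pro): 3 synonymous substitutions.
Codon 3 (TCT, Ser): 3 synonymous substitutions.
Codon 4 (AAC, Asn): 1 synonymous substitution.
Total: 2 + 3 + 3 + 1 = 9.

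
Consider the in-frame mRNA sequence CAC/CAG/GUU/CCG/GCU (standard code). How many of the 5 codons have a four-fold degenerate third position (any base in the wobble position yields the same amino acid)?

3

Codon 1 CAC (His): third position 2-fold.
Codon 2 CAG (Gln): third position 2-fold.
Codon 3 GUU (Val): third position 4-fold.
Codon 4 CCG (Pro): third position 4-fold.
Codon 5 GCU (Ala): third position 4-fold.
Four-fold degenerate third positions: 3.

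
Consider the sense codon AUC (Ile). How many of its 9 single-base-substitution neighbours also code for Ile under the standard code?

Position 1: none → 0 synonymous.
Position 2: none → 0 synonymous.
Position 3: AUU, AUA → 2 synonymous.
Total: 0 + 0 + 2 = 2.

2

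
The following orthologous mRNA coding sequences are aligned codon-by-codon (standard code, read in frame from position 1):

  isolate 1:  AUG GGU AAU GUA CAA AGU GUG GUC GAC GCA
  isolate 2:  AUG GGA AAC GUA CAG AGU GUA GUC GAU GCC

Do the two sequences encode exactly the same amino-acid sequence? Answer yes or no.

yes

Codon 1: AUG Met / AUG Met — identical.
Codon 2: GGU Gly / GGA Gly — synonymous.
Codon 3: AAU Asn / AAC Asn — synonymous.
Codon 4: GUA Val / GUA Val — identical.
Codon 5: CAA Gln / CAG Gln — synonymous.
Codon 6: AGU Ser / AGU Ser — identical.
Codon 7: GUG Val / GUA Val — synonymous.
Codon 8: GUC Val / GUC Val — identical.
Codon 9: GAC Asp / GAU Asp — synonymous.
Codon 10: GCA Ala / GCC Ala — synonymous.
Nonsynonymous differences: 0 → same protein.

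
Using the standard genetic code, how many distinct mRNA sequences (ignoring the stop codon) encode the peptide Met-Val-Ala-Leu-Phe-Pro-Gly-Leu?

Met: 1 codon.
Val: 4 codons.
Ala: 4 codons.
Leu: 6 codons.
Phe: 2 codons.
Pro: 4 codons.
Gly: 4 codons.
Leu: 6 codons.
1 × 4 × 4 × 6 × 2 × 4 × 4 × 6 = 18432.

18432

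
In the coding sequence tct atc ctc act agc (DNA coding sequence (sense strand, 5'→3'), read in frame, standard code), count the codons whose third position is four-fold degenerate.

Codon 1 TCT (Ser): third position 4-fold.
Codon 2 ATC (Ile): third position 3-fold.
Codon 3 CTC (Leu): third position 4-fold.
Codon 4 ACT (Thr): third position 4-fold.
Codon 5 AGC (Ser): third position 2-fold.
Four-fold degenerate third positions: 3.

3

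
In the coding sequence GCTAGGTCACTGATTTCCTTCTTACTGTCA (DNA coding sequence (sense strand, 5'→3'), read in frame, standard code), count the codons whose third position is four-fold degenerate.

6

Codon 1 GCT (Ala): third position 4-fold.
Codon 2 AGG (Arg): third position 2-fold.
Codon 3 TCA (Ser): third position 4-fold.
Codon 4 CTG (Leu): third position 4-fold.
Codon 5 ATT (Ile): third position 3-fold.
Codon 6 TCC (Ser): third position 4-fold.
Codon 7 TTC (Phe): third position 2-fold.
Codon 8 TTA (Leu): third position 2-fold.
Codon 9 CTG (Leu): third position 4-fold.
Codon 10 TCA (Ser): third position 4-fold.
Four-fold degenerate third positions: 6.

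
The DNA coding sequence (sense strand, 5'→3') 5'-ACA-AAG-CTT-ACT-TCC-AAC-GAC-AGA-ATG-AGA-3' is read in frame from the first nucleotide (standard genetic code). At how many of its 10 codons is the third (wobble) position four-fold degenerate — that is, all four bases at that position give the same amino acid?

4

Codon 1 ACA (Thr): third position 4-fold.
Codon 2 AAG (Lys): third position 2-fold.
Codon 3 CTT (Leu): third position 4-fold.
Codon 4 ACT (Thr): third position 4-fold.
Codon 5 TCC (Ser): third position 4-fold.
Codon 6 AAC (Asn): third position 2-fold.
Codon 7 GAC (Asp): third position 2-fold.
Codon 8 AGA (Arg): third position 2-fold.
Codon 9 ATG (Met): third position 1-fold.
Codon 10 AGA (Arg): third position 2-fold.
Four-fold degenerate third positions: 4.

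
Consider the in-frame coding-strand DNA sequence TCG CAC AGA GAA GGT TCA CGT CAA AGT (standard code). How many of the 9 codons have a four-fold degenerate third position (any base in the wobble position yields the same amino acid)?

4

Codon 1 TCG (Ser): third position 4-fold.
Codon 2 CAC (His): third position 2-fold.
Codon 3 AGA (Arg): third position 2-fold.
Codon 4 GAA (Glu): third position 2-fold.
Codon 5 GGT (Gly): third position 4-fold.
Codon 6 TCA (Ser): third position 4-fold.
Codon 7 CGT (Arg): third position 4-fold.
Codon 8 CAA (Gln): third position 2-fold.
Codon 9 AGT (Ser): third position 2-fold.
Four-fold degenerate third positions: 4.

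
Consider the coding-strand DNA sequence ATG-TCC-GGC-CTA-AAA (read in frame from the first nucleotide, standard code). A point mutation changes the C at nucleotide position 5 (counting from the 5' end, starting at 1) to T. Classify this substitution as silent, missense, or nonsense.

missense

Position 5 falls in codon 2: TCC → Ser.
After the substitution the codon is TTC → Phe.
Ser ≠ Phe, so this is a missense mutation.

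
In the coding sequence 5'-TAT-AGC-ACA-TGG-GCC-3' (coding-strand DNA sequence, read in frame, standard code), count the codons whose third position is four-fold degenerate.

Codon 1 TAT (Tyr): third position 2-fold.
Codon 2 AGC (Ser): third position 2-fold.
Codon 3 ACA (Thr): third position 4-fold.
Codon 4 TGG (Trp): third position 1-fold.
Codon 5 GCC (Ala): third position 4-fold.
Four-fold degenerate third positions: 2.

2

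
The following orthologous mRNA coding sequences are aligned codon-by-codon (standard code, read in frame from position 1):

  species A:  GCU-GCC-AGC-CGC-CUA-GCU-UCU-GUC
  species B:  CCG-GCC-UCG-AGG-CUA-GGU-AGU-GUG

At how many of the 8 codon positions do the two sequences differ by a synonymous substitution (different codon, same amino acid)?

4

Codon 1: GCU Ala / CCG Pro — nonsynonymous.
Codon 2: GCC Ala / GCC Ala — identical.
Codon 3: AGC Ser / UCG Ser — synonymous.
Codon 4: CGC Arg / AGG Arg — synonymous.
Codon 5: CUA Leu / CUA Leu — identical.
Codon 6: GCU Ala / GGU Gly — nonsynonymous.
Codon 7: UCU Ser / AGU Ser — synonymous.
Codon 8: GUC Val / GUG Val — synonymous.
Synonymous differences: 4.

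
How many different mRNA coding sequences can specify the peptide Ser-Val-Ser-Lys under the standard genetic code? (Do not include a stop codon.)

Ser: 6 codons.
Val: 4 codons.
Ser: 6 codons.
Lys: 2 codons.
6 × 4 × 6 × 2 = 288.

288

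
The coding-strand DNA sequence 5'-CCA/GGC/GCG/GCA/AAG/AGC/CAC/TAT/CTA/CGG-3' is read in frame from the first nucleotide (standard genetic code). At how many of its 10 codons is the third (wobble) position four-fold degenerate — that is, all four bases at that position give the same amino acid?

Codon 1 CCA (Pro): third position 4-fold.
Codon 2 GGC (Gly): third position 4-fold.
Codon 3 GCG (Ala): third position 4-fold.
Codon 4 GCA (Ala): third position 4-fold.
Codon 5 AAG (Lys): third position 2-fold.
Codon 6 AGC (Ser): third position 2-fold.
Codon 7 CAC (His): third position 2-fold.
Codon 8 TAT (Tyr): third position 2-fold.
Codon 9 CTA (Leu): third position 4-fold.
Codon 10 CGG (Arg): third position 4-fold.
Four-fold degenerate third positions: 6.

6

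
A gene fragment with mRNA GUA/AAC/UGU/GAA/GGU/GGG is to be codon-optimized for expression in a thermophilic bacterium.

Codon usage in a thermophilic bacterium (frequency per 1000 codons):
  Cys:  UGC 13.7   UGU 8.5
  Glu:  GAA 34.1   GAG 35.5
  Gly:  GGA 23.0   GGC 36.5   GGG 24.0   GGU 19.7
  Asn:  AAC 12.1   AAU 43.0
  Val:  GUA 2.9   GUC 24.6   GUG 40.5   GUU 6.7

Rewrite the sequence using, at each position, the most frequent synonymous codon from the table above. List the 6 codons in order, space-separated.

Codon 1 (Val): best is GUG at 40.5.
Codon 2 (Asn): best is AAU at 43.0.
Codon 3 (Cys): best is UGC at 13.7.
Codon 4 (Glu): best is GAG at 35.5.
Codon 5 (Gly): best is GGC at 36.5.
Codon 6 (Gly): best is GGC at 36.5.

GUG AAU UGC GAG GGC GGC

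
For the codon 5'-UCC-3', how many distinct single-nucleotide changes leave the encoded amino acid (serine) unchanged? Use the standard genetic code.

3

Position 1: none → 0 synonymous.
Position 2: none → 0 synonymous.
Position 3: UCU, UCA, UCG → 3 synonymous.
Total: 0 + 0 + 3 = 3.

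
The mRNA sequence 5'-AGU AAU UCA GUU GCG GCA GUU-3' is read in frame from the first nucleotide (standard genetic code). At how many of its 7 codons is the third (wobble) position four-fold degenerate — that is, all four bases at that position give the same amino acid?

5

Codon 1 AGU (Ser): third position 2-fold.
Codon 2 AAU (Asn): third position 2-fold.
Codon 3 UCA (Ser): third position 4-fold.
Codon 4 GUU (Val): third position 4-fold.
Codon 5 GCG (Ala): third position 4-fold.
Codon 6 GCA (Ala): third position 4-fold.
Codon 7 GUU (Val): third position 4-fold.
Four-fold degenerate third positions: 5.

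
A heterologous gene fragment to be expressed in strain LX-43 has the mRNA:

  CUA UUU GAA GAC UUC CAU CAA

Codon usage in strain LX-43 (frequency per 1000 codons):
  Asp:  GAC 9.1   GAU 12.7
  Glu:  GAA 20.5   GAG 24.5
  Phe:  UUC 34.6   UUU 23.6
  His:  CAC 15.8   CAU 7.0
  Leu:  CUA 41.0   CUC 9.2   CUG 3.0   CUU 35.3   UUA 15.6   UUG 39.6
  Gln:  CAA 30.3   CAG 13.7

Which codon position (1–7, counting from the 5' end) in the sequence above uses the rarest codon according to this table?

Codon 1 CUA (Leu): 41.0 per 1000.
Codon 2 UUU (Phe): 23.6 per 1000.
Codon 3 GAA (Glu): 20.5 per 1000.
Codon 4 GAC (Asp): 9.1 per 1000.
Codon 5 UUC (Phe): 34.6 per 1000.
Codon 6 CAU (His): 7.0 per 1000.
Codon 7 CAA (Gln): 30.3 per 1000.
Lowest frequency is 7.0 at codon 6.

6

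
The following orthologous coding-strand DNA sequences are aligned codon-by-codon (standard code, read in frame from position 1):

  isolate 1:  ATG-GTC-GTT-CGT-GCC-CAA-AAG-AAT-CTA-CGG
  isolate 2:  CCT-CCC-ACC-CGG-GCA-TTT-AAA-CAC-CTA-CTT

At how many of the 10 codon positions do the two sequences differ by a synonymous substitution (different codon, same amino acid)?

Codon 1: ATG Met / CCT Pro — nonsynonymous.
Codon 2: GTC Val / CCC Pro — nonsynonymous.
Codon 3: GTT Val / ACC Thr — nonsynonymous.
Codon 4: CGT Arg / CGG Arg — synonymous.
Codon 5: GCC Ala / GCA Ala — synonymous.
Codon 6: CAA Gln / TTT Phe — nonsynonymous.
Codon 7: AAG Lys / AAA Lys — synonymous.
Codon 8: AAT Asn / CAC His — nonsynonymous.
Codon 9: CTA Leu / CTA Leu — identical.
Codon 10: CGG Arg / CTT Leu — nonsynonymous.
Synonymous differences: 3.

3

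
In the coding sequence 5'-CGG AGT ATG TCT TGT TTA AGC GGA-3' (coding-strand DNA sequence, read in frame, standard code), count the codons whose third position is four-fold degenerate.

Codon 1 CGG (Arg): third position 4-fold.
Codon 2 AGT (Ser): third position 2-fold.
Codon 3 ATG (Met): third position 1-fold.
Codon 4 TCT (Ser): third position 4-fold.
Codon 5 TGT (Cys): third position 2-fold.
Codon 6 TTA (Leu): third position 2-fold.
Codon 7 AGC (Ser): third position 2-fold.
Codon 8 GGA (Gly): third position 4-fold.
Four-fold degenerate third positions: 3.

3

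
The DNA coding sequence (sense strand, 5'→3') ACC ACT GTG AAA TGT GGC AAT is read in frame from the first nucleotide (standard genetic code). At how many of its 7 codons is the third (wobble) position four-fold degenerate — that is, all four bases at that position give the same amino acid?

4

Codon 1 ACC (Thr): third position 4-fold.
Codon 2 ACT (Thr): third position 4-fold.
Codon 3 GTG (Val): third position 4-fold.
Codon 4 AAA (Lys): third position 2-fold.
Codon 5 TGT (Cys): third position 2-fold.
Codon 6 GGC (Gly): third position 4-fold.
Codon 7 AAT (Asn): third position 2-fold.
Four-fold degenerate third positions: 4.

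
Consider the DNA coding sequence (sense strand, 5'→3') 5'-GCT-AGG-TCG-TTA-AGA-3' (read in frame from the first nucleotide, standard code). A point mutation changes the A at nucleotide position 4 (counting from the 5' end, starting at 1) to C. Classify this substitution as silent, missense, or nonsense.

Position 4 falls in codon 2: AGG → Arg.
After the substitution the codon is CGG → Arg.
Both encode Arg, so the change is synonymous.

silent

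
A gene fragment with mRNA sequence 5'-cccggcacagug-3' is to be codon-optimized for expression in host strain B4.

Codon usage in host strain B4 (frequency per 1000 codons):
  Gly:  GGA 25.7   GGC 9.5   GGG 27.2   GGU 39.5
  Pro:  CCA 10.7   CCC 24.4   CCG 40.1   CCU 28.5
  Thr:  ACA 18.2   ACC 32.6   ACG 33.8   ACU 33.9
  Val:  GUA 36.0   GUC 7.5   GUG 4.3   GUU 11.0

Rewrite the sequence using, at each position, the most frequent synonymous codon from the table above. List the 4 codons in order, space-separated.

Codon 1 (Pro): best is CCG at 40.1.
Codon 2 (Gly): best is GGU at 39.5.
Codon 3 (Thr): best is ACU at 33.9.
Codon 4 (Val): best is GUA at 36.0.

CCG GGU ACU GUA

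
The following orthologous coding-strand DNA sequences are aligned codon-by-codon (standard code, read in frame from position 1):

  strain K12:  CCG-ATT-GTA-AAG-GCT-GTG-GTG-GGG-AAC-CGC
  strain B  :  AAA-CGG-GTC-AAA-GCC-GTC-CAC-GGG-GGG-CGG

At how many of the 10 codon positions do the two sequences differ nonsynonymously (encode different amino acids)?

4

Codon 1: CCG Pro / AAA Lys — nonsynonymous.
Codon 2: ATT Ile / CGG Arg — nonsynonymous.
Codon 3: GTA Val / GTC Val — synonymous.
Codon 4: AAG Lys / AAA Lys — synonymous.
Codon 5: GCT Ala / GCC Ala — synonymous.
Codon 6: GTG Val / GTC Val — synonymous.
Codon 7: GTG Val / CAC His — nonsynonymous.
Codon 8: GGG Gly / GGG Gly — identical.
Codon 9: AAC Asn / GGG Gly — nonsynonymous.
Codon 10: CGC Arg / CGG Arg — synonymous.
Nonsynonymous differences: 4.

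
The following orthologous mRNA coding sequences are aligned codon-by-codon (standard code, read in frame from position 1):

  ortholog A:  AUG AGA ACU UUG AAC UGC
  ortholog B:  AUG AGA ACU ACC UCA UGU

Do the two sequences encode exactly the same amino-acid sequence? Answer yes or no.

no

Codon 1: AUG Met / AUG Met — identical.
Codon 2: AGA Arg / AGA Arg — identical.
Codon 3: ACU Thr / ACU Thr — identical.
Codon 4: UUG Leu / ACC Thr — nonsynonymous.
Codon 5: AAC Asn / UCA Ser — nonsynonymous.
Codon 6: UGC Cys / UGU Cys — synonymous.
Nonsynonymous differences: 2 → different protein.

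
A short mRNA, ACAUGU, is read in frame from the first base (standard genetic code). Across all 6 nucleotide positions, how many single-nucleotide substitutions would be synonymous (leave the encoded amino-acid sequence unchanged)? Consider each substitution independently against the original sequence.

Codon 1 (ACA, Thr): 3 synonymous substitutions.
Codon 2 (UGU, Cys): 1 synonymous substitution.
Total: 3 + 1 = 4.

4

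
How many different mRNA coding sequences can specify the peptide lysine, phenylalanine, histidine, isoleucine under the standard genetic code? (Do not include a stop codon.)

24

Lys: 2 codons.
Phe: 2 codons.
His: 2 codons.
Ile: 3 codons.
2 × 2 × 2 × 3 = 24.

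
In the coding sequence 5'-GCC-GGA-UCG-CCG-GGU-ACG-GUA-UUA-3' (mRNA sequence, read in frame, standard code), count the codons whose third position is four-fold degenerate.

Codon 1 GCC (Ala): third position 4-fold.
Codon 2 GGA (Gly): third position 4-fold.
Codon 3 UCG (Ser): third position 4-fold.
Codon 4 CCG (Pro): third position 4-fold.
Codon 5 GGU (Gly): third position 4-fold.
Codon 6 ACG (Thr): third position 4-fold.
Codon 7 GUA (Val): third position 4-fold.
Codon 8 UUA (Leu): third position 2-fold.
Four-fold degenerate third positions: 7.

7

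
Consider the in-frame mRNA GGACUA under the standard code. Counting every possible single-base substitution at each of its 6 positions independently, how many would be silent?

Codon 1 (GGA, Gly): 3 synonymous substitutions.
Codon 2 (CUA, Leu): 4 synonymous substitutions.
Total: 3 + 4 = 7.

7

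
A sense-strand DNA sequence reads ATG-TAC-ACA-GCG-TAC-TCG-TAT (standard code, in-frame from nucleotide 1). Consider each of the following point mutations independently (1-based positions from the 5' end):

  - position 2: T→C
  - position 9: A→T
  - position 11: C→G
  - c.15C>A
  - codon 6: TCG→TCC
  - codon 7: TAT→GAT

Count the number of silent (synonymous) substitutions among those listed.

2

Codon 1: ATG (Met) → ACG (Thr) — missense.
Codon 3: ACA (Thr) → ACT (Thr) — synonymous.
Codon 4: GCG (Ala) → GGG (Gly) — missense.
Codon 5: TAC (Tyr) → TAA (Stop) — nonsense.
Codon 6: TCG (Ser) → TCC (Ser) — synonymous.
Codon 7: TAT (Tyr) → GAT (Asp) — missense.
Synonymous: 2 of 6.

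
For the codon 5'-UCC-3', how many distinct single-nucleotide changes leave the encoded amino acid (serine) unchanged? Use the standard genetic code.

Position 1: none → 0 synonymous.
Position 2: none → 0 synonymous.
Position 3: UCU, UCA, UCG → 3 synonymous.
Total: 0 + 0 + 3 = 3.

3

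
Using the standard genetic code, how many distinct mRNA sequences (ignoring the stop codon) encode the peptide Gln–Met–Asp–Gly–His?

Gln: 2 codons.
Met: 1 codon.
Asp: 2 codons.
Gly: 4 codons.
His: 2 codons.
2 × 1 × 2 × 4 × 2 = 32.

32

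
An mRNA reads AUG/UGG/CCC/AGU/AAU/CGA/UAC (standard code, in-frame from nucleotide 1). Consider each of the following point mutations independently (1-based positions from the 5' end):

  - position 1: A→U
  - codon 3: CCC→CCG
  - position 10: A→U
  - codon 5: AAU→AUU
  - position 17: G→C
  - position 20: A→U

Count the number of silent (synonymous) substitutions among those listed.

1

Codon 1: AUG (Met) → UUG (Leu) — missense.
Codon 3: CCC (Pro) → CCG (Pro) — synonymous.
Codon 4: AGU (Ser) → UGU (Cys) — missense.
Codon 5: AAU (Asn) → AUU (Ile) — missense.
Codon 6: CGA (Arg) → CCA (Pro) — missense.
Codon 7: UAC (Tyr) → UUC (Phe) — missense.
Synonymous: 1 of 6.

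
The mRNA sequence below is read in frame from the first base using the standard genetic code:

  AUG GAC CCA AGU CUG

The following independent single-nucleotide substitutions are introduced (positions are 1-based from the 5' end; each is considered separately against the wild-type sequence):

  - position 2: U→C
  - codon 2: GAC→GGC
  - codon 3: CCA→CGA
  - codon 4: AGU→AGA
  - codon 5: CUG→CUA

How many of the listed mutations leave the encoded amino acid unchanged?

Codon 1: AUG (Met) → ACG (Thr) — missense.
Codon 2: GAC (Asp) → GGC (Gly) — missense.
Codon 3: CCA (Pro) → CGA (Arg) — missense.
Codon 4: AGU (Ser) → AGA (Arg) — missense.
Codon 5: CUG (Leu) → CUA (Leu) — synonymous.
Synonymous: 1 of 5.

1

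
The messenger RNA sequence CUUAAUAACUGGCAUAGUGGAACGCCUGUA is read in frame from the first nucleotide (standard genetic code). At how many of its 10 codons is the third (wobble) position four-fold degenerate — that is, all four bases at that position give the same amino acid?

Codon 1 CUU (Leu): third position 4-fold.
Codon 2 AAU (Asn): third position 2-fold.
Codon 3 AAC (Asn): third position 2-fold.
Codon 4 UGG (Trp): third position 1-fold.
Codon 5 CAU (His): third position 2-fold.
Codon 6 AGU (Ser): third position 2-fold.
Codon 7 GGA (Gly): third position 4-fold.
Codon 8 ACG (Thr): third position 4-fold.
Codon 9 CCU (Pro): third position 4-fold.
Codon 10 GUA (Val): third position 4-fold.
Four-fold degenerate third positions: 5.

5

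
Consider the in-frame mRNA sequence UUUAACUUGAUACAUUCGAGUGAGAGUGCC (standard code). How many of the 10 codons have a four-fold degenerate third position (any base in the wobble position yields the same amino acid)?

2

Codon 1 UUU (Phe): third position 2-fold.
Codon 2 AAC (Asn): third position 2-fold.
Codon 3 UUG (Leu): third position 2-fold.
Codon 4 AUA (Ile): third position 3-fold.
Codon 5 CAU (His): third position 2-fold.
Codon 6 UCG (Ser): third position 4-fold.
Codon 7 AGU (Ser): third position 2-fold.
Codon 8 GAG (Glu): third position 2-fold.
Codon 9 AGU (Ser): third position 2-fold.
Codon 10 GCC (Ala): third position 4-fold.
Four-fold degenerate third positions: 2.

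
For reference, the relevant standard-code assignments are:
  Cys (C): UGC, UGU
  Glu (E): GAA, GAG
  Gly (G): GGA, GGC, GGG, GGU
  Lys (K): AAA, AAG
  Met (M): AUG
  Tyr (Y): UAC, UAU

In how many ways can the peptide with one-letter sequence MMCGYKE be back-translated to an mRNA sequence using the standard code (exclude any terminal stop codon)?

64

Met: 1 codon.
Met: 1 codon.
Cys: 2 codons.
Gly: 4 codons.
Tyr: 2 codons.
Lys: 2 codons.
Glu: 2 codons.
1 × 1 × 2 × 4 × 2 × 2 × 2 = 64.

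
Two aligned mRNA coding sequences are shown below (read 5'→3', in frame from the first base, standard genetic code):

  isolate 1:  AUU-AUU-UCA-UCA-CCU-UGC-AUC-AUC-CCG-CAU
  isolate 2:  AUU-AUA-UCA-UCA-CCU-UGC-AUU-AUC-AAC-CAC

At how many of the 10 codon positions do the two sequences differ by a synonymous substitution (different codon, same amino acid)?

3

Codon 1: AUU Ile / AUU Ile — identical.
Codon 2: AUU Ile / AUA Ile — synonymous.
Codon 3: UCA Ser / UCA Ser — identical.
Codon 4: UCA Ser / UCA Ser — identical.
Codon 5: CCU Pro / CCU Pro — identical.
Codon 6: UGC Cys / UGC Cys — identical.
Codon 7: AUC Ile / AUU Ile — synonymous.
Codon 8: AUC Ile / AUC Ile — identical.
Codon 9: CCG Pro / AAC Asn — nonsynonymous.
Codon 10: CAU His / CAC His — synonymous.
Synonymous differences: 3.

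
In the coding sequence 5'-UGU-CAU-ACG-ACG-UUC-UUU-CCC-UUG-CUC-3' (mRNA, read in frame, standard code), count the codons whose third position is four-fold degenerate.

Codon 1 UGU (Cys): third position 2-fold.
Codon 2 CAU (His): third position 2-fold.
Codon 3 ACG (Thr): third position 4-fold.
Codon 4 ACG (Thr): third position 4-fold.
Codon 5 UUC (Phe): third position 2-fold.
Codon 6 UUU (Phe): third position 2-fold.
Codon 7 CCC (Pro): third position 4-fold.
Codon 8 UUG (Leu): third position 2-fold.
Codon 9 CUC (Leu): third position 4-fold.
Four-fold degenerate third positions: 4.

4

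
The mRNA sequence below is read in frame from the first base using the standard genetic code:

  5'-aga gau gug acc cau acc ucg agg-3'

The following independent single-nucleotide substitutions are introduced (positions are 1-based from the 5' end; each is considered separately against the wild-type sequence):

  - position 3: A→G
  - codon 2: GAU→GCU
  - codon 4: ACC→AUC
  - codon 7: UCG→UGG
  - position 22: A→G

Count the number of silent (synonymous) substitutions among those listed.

1

Codon 1: AGA (Arg) → AGG (Arg) — synonymous.
Codon 2: GAU (Asp) → GCU (Ala) — missense.
Codon 4: ACC (Thr) → AUC (Ile) — missense.
Codon 7: UCG (Ser) → UGG (Trp) — missense.
Codon 8: AGG (Arg) → GGG (Gly) — missense.
Synonymous: 1 of 5.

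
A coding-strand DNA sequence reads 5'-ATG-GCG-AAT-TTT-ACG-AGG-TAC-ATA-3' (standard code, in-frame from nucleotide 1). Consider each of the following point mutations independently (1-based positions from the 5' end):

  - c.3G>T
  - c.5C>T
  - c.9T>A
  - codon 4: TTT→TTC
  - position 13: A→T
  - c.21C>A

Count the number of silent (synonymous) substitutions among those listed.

Codon 1: ATG (Met) → ATT (Ile) — missense.
Codon 2: GCG (Ala) → GTG (Val) — missense.
Codon 3: AAT (Asn) → AAA (Lys) — missense.
Codon 4: TTT (Phe) → TTC (Phe) — synonymous.
Codon 5: ACG (Thr) → TCG (Ser) — missense.
Codon 7: TAC (Tyr) → TAA (Stop) — nonsense.
Synonymous: 1 of 6.

1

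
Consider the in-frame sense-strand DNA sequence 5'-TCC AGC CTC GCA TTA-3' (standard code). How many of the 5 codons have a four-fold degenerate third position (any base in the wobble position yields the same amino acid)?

Codon 1 TCC (Ser): third position 4-fold.
Codon 2 AGC (Ser): third position 2-fold.
Codon 3 CTC (Leu): third position 4-fold.
Codon 4 GCA (Ala): third position 4-fold.
Codon 5 TTA (Leu): third position 2-fold.
Four-fold degenerate third positions: 3.

3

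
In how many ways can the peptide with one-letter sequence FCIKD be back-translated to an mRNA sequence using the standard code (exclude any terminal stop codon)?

48

Phe: 2 codons.
Cys: 2 codons.
Ile: 3 codons.
Lys: 2 codons.
Asp: 2 codons.
2 × 2 × 3 × 2 × 2 = 48.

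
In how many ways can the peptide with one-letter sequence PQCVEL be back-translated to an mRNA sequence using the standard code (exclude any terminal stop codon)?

768

Pro: 4 codons.
Gln: 2 codons.
Cys: 2 codons.
Val: 4 codons.
Glu: 2 codons.
Leu: 6 codons.
4 × 2 × 2 × 4 × 2 × 6 = 768.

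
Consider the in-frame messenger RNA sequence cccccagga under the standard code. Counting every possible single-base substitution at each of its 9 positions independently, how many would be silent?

9

Codon 1 (CCC, Pro): 3 synonymous substitutions.
Codon 2 (CCA, Pro): 3 synonymous substitutions.
Codon 3 (GGA, Gly): 3 synonymous substitutions.
Total: 3 + 3 + 3 = 9.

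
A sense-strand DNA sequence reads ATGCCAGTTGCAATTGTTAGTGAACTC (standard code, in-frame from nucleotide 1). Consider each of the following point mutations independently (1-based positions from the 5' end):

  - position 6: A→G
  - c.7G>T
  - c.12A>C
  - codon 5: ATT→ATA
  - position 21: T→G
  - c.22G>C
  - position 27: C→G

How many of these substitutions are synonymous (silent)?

4

Codon 2: CCA (Pro) → CCG (Pro) — synonymous.
Codon 3: GTT (Val) → TTT (Phe) — missense.
Codon 4: GCA (Ala) → GCC (Ala) — synonymous.
Codon 5: ATT (Ile) → ATA (Ile) — synonymous.
Codon 7: AGT (Ser) → AGG (Arg) — missense.
Codon 8: GAA (Glu) → CAA (Gln) — missense.
Codon 9: CTC (Leu) → CTG (Leu) — synonymous.
Synonymous: 4 of 7.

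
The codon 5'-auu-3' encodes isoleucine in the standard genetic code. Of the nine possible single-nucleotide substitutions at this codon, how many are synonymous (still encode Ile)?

2

Position 1: none → 0 synonymous.
Position 2: none → 0 synonymous.
Position 3: AUC, AUA → 2 synonymous.
Total: 0 + 0 + 2 = 2.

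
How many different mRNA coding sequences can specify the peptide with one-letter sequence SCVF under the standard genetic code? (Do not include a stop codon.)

Ser: 6 codons.
Cys: 2 codons.
Val: 4 codons.
Phe: 2 codons.
6 × 2 × 4 × 2 = 96.

96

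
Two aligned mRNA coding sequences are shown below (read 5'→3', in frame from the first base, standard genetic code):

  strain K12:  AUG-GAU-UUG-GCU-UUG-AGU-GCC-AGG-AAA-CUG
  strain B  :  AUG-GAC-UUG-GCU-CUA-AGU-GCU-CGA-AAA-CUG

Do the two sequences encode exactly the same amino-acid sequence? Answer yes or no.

Codon 1: AUG Met / AUG Met — identical.
Codon 2: GAU Asp / GAC Asp — synonymous.
Codon 3: UUG Leu / UUG Leu — identical.
Codon 4: GCU Ala / GCU Ala — identical.
Codon 5: UUG Leu / CUA Leu — synonymous.
Codon 6: AGU Ser / AGU Ser — identical.
Codon 7: GCC Ala / GCU Ala — synonymous.
Codon 8: AGG Arg / CGA Arg — synonymous.
Codon 9: AAA Lys / AAA Lys — identical.
Codon 10: CUG Leu / CUG Leu — identical.
Nonsynonymous differences: 0 → same protein.

yes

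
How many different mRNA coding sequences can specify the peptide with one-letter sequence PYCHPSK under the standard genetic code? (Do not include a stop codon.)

Pro: 4 codons.
Tyr: 2 codons.
Cys: 2 codons.
His: 2 codons.
Pro: 4 codons.
Ser: 6 codons.
Lys: 2 codons.
4 × 2 × 2 × 2 × 4 × 6 × 2 = 1536.

1536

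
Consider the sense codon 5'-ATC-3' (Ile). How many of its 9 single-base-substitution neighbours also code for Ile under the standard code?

Position 1: none → 0 synonymous.
Position 2: none → 0 synonymous.
Position 3: ATT, ATA → 2 synonymous.
Total: 0 + 0 + 2 = 2.

2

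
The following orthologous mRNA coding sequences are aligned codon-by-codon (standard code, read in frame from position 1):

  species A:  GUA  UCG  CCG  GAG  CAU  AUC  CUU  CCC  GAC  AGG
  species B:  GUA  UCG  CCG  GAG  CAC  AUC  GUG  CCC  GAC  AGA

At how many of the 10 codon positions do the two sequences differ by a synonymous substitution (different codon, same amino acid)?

2

Codon 1: GUA Val / GUA Val — identical.
Codon 2: UCG Ser / UCG Ser — identical.
Codon 3: CCG Pro / CCG Pro — identical.
Codon 4: GAG Glu / GAG Glu — identical.
Codon 5: CAU His / CAC His — synonymous.
Codon 6: AUC Ile / AUC Ile — identical.
Codon 7: CUU Leu / GUG Val — nonsynonymous.
Codon 8: CCC Pro / CCC Pro — identical.
Codon 9: GAC Asp / GAC Asp — identical.
Codon 10: AGG Arg / AGA Arg — synonymous.
Synonymous differences: 2.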